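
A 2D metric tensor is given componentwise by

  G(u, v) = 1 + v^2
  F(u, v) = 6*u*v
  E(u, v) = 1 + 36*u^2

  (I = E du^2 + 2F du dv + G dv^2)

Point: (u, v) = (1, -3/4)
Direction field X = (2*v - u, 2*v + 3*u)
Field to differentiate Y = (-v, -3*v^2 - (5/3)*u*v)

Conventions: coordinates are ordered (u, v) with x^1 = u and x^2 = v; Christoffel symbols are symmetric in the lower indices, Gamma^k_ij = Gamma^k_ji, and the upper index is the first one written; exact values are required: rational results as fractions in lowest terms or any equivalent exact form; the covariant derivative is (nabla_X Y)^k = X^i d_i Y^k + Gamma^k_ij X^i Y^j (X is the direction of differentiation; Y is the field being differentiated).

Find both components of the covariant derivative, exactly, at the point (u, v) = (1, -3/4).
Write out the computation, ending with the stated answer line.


E = 37, F = -9/2, G = 25/16 at the point
E_u = 72, E_v = 0, F_u = -9/2, F_v = 6, G_u = 0, G_v = -3/2
EG - F^2 = 601/16;  g^inv = (16/601) * [[25/16, 9/2], [9/2, 37]]
first-kind symbols [ij,l] = (1/2)(d_i g_jl + d_j g_il - d_l g_ij): [uu,u] = E_u/2 = 36, [uu,v] = F_u - E_v/2 = -9/2, [uv,u] = E_v/2 = 0, [uv,v] = G_u/2 = 0, [vv,u] = F_v - G_u/2 = 6, [vv,v] = G_v/2 = -3/4
Gamma^u_ij = (G*[ij,u] - F*[ij,v])/(EG - F^2), Gamma^v_ij = (E*[ij,v] - F*[ij,u])/(EG - F^2)
Gamma_uuu = 576/601, Gamma_uuv = 0, Gamma_uvv = 96/601, Gamma_vuu = -72/601, Gamma_vuv = 0, Gamma_vvv = -12/601
X = (-5/2, 3/2), Y = (3/4, -7/16) at the point

Answer: (nabla_X Y)^u = -4089/1202, (nabla_X Y)^v = 819/601


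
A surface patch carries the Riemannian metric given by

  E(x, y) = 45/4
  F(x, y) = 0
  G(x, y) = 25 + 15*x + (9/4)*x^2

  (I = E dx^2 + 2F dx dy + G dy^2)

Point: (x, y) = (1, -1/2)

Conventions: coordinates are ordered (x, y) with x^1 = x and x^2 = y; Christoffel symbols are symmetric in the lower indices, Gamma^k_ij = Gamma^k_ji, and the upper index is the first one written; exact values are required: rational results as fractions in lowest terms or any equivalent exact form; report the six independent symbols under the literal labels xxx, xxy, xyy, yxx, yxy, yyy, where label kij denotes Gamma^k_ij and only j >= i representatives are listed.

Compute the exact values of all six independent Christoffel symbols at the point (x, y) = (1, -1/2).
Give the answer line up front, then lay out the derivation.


Answer: Gamma_xxx = 0, Gamma_xxy = 0, Gamma_xyy = -13/15, Gamma_yxx = 0, Gamma_yxy = 3/13, Gamma_yyy = 0

E = 45/4, F = 0, G = 169/4 at the point
E_x = 0, E_y = 0, F_x = 0, F_y = 0, G_x = 39/2, G_y = 0
EG - F^2 = 7605/16;  g^inv = (16/7605) * [[169/4, 0], [0, 45/4]]
first-kind symbols [ij,l] = (1/2)(d_i g_jl + d_j g_il - d_l g_ij): [xx,x] = E_x/2 = 0, [xx,y] = F_x - E_y/2 = 0, [xy,x] = E_y/2 = 0, [xy,y] = G_x/2 = 39/4, [yy,x] = F_y - G_x/2 = -39/4, [yy,y] = G_y/2 = 0
Gamma^x_ij = (G*[ij,x] - F*[ij,y])/(EG - F^2), Gamma^y_ij = (E*[ij,y] - F*[ij,x])/(EG - F^2)


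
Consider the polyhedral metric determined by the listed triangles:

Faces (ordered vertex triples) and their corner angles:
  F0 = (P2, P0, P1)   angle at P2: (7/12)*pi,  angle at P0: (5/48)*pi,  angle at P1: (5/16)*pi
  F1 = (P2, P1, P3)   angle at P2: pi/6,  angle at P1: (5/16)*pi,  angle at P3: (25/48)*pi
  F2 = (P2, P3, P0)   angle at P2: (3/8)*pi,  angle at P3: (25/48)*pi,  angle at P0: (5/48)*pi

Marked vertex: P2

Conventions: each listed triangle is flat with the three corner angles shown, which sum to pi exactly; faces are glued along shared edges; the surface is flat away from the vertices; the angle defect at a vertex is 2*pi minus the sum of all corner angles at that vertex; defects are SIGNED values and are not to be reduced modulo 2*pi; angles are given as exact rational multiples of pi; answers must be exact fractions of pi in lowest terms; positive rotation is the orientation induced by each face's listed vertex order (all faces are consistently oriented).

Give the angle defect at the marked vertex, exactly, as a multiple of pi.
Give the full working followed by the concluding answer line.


Sum of corner angles at P2: (9/8)*pi
defect = 2*pi - (9/8)*pi

Answer: defect(P2) = (7/8)*pi


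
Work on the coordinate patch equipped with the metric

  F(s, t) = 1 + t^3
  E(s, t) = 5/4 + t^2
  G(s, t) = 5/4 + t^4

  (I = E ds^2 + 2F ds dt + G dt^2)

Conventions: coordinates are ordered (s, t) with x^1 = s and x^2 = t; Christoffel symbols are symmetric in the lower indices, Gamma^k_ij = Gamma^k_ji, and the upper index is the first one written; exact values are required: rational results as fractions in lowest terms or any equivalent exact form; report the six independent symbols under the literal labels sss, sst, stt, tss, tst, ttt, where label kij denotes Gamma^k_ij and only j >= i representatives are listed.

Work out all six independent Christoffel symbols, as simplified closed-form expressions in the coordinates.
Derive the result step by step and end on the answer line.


E = 5/4 + t^2; F = 1 + t^3; G = 5/4 + t^4
Gamma^k_ij = (1/2) g^{kl} (d_i g_jl + d_j g_il - d_l g_ij), with g^inv = (1/(EG-F^2)) [[G, -F], [-F, E]]
first partials: E_s = 0, E_t = 2*t, F_s = 0, F_t = 3*t^2, G_s = 0, G_t = 4*t^3
D = EG - F^2 = 9/16 + (5/4)*t^2 - 2*t^3 + (5/4)*t^4
expanded: Gamma^s_ss = (G E_s - 2F F_s + F E_t)/(2D), Gamma^s_st = (G E_t - F G_s)/(2D), Gamma^s_tt = (2G F_t - G G_s - F G_t)/(2D), Gamma^t_ss = (2E F_s - E E_t - F E_s)/(2D), Gamma^t_st = (E G_s - F E_t)/(2D), Gamma^t_tt = (E G_t - 2F F_t + F G_s)/(2D); substitute and cancel common factors

Answer: Gamma_sss = (16*t^4 + 16*t)/(20*t^4 - 32*t^3 + 20*t^2 + 9), Gamma_sst = (16*t^5 + 20*t)/(20*t^4 - 32*t^3 + 20*t^2 + 9), Gamma_stt = (8*t^4 + 16*t^3 + 20*t^2)/(10*t^2 + 4*t + 3), Gamma_tss = (-16*t^3 - 20*t)/(20*t^4 - 32*t^3 + 20*t^2 + 9), Gamma_tst = (-16*t^4 - 16*t)/(20*t^4 - 32*t^3 + 20*t^2 + 9), Gamma_ttt = (-8*t^3 - 16*t^2)/(10*t^2 + 4*t + 3)


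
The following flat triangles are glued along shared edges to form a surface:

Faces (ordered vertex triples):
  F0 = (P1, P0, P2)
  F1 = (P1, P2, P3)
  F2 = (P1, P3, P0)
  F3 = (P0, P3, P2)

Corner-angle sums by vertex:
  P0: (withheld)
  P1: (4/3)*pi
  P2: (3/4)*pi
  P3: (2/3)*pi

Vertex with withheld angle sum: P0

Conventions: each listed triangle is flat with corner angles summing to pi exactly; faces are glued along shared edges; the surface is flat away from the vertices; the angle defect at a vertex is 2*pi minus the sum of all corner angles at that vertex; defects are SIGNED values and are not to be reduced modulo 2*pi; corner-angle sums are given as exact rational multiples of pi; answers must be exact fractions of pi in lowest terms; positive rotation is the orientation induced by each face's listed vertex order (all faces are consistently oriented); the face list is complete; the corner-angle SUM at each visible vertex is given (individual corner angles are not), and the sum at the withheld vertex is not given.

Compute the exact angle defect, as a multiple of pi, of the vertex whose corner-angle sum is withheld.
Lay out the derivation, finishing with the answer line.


V = 4, E = 6, F = 4; chi = V - E + F = 2
Gauss-Bonnet: total defect = 2*pi*chi = 4*pi; visible defects sum to (13/4)*pi

Answer: defect(P0) = (3/4)*pi


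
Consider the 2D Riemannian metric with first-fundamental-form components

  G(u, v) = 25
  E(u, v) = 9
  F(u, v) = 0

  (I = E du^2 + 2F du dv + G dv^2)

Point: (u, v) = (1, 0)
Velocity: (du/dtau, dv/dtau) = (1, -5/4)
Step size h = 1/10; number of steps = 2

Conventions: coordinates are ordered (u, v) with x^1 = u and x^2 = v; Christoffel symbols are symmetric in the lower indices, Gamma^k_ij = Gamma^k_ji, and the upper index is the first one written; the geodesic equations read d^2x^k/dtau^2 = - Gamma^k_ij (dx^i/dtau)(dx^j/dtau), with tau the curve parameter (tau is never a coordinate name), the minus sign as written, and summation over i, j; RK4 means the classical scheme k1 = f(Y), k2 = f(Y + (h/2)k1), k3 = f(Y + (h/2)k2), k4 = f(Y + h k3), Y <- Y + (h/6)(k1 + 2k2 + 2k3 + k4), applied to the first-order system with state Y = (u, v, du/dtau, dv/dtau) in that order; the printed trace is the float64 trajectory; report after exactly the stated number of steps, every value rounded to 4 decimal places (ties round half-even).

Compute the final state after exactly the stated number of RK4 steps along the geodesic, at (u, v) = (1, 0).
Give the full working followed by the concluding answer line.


f(Y) = (du/dtau, dv/dtau, -Gamma^u_ij Y'^i Y'^j, -Gamma^v_ij Y'^i Y'^j) with the Gammas evaluated at the stage position; h = 0.100000; intermediate values shown to 6 dp
step 0: u = 1.0000, v = 0.0000, du/dtau = 1.0000, dv/dtau = -1.2500
step 1:
  k1: at (u, v) = (1.000000, 0.000000), (du/dtau, dv/dtau) = (1.000000, -1.250000); Gamma_uuu = 0.000000, Gamma_uuv = 0.000000, Gamma_uvv = 0.000000, Gamma_vuu = 0.000000, Gamma_vuv = 0.000000, Gamma_vvv = 0.000000; k1 = (1.000000, -1.250000, 0.000000, 0.000000)
  k2: at (u, v) = (1.050000, -0.062500), (du/dtau, dv/dtau) = (1.000000, -1.250000); Gamma_uuu = 0.000000, Gamma_uuv = 0.000000, Gamma_uvv = 0.000000, Gamma_vuu = 0.000000, Gamma_vuv = 0.000000, Gamma_vvv = 0.000000; k2 = (1.000000, -1.250000, 0.000000, 0.000000)
  k3: at (u, v) = (1.050000, -0.062500), (du/dtau, dv/dtau) = (1.000000, -1.250000); Gamma_uuu = 0.000000, Gamma_uuv = 0.000000, Gamma_uvv = 0.000000, Gamma_vuu = 0.000000, Gamma_vuv = 0.000000, Gamma_vvv = 0.000000; k3 = (1.000000, -1.250000, 0.000000, 0.000000)
  k4: at (u, v) = (1.100000, -0.125000), (du/dtau, dv/dtau) = (1.000000, -1.250000); Gamma_uuu = 0.000000, Gamma_uuv = 0.000000, Gamma_uvv = 0.000000, Gamma_vuu = 0.000000, Gamma_vuv = 0.000000, Gamma_vvv = 0.000000; k4 = (1.000000, -1.250000, 0.000000, 0.000000)
  Y <- Y + (h/6)(k1 + 2k2 + 2k3 + k4): u = 1.1000, v = -0.1250, du/dtau = 1.0000, dv/dtau = -1.2500
step 2:
  k1: at (u, v) = (1.100000, -0.125000), (du/dtau, dv/dtau) = (1.000000, -1.250000); Gamma_uuu = 0.000000, Gamma_uuv = 0.000000, Gamma_uvv = 0.000000, Gamma_vuu = 0.000000, Gamma_vuv = 0.000000, Gamma_vvv = 0.000000; k1 = (1.000000, -1.250000, 0.000000, 0.000000)
  k2: at (u, v) = (1.150000, -0.187500), (du/dtau, dv/dtau) = (1.000000, -1.250000); Gamma_uuu = 0.000000, Gamma_uuv = 0.000000, Gamma_uvv = 0.000000, Gamma_vuu = 0.000000, Gamma_vuv = 0.000000, Gamma_vvv = 0.000000; k2 = (1.000000, -1.250000, 0.000000, 0.000000)
  k3: at (u, v) = (1.150000, -0.187500), (du/dtau, dv/dtau) = (1.000000, -1.250000); Gamma_uuu = 0.000000, Gamma_uuv = 0.000000, Gamma_uvv = 0.000000, Gamma_vuu = 0.000000, Gamma_vuv = 0.000000, Gamma_vvv = 0.000000; k3 = (1.000000, -1.250000, 0.000000, 0.000000)
  k4: at (u, v) = (1.200000, -0.250000), (du/dtau, dv/dtau) = (1.000000, -1.250000); Gamma_uuu = 0.000000, Gamma_uuv = 0.000000, Gamma_uvv = 0.000000, Gamma_vuu = 0.000000, Gamma_vuv = 0.000000, Gamma_vvv = 0.000000; k4 = (1.000000, -1.250000, 0.000000, 0.000000)
  Y <- Y + (h/6)(k1 + 2k2 + 2k3 + k4): u = 1.2000, v = -0.2500, du/dtau = 1.0000, dv/dtau = -1.2500

Answer: u = 1.2000, v = -0.2500, du/dtau = 1.0000, dv/dtau = -1.2500


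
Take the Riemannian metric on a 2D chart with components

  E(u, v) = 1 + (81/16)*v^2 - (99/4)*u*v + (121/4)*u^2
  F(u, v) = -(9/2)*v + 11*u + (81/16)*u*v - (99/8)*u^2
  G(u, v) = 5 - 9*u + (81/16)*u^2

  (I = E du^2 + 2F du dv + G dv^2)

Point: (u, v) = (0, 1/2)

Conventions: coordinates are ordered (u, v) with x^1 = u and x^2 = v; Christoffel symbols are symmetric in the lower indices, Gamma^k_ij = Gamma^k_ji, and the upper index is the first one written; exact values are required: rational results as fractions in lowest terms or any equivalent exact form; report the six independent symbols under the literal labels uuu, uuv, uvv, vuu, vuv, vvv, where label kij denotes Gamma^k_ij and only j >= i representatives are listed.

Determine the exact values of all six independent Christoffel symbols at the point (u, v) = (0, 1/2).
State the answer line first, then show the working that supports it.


Answer: Gamma_uuu = -396/401, Gamma_uuv = 162/401, Gamma_uvv = 0, Gamma_vuu = 704/401, Gamma_vuv = -288/401, Gamma_vvv = 0

E = 145/64, F = -9/4, G = 5 at the point
E_u = -99/8, E_v = 81/16, F_u = 433/32, F_v = -9/2, G_u = -9, G_v = 0
EG - F^2 = 401/64;  g^inv = (64/401) * [[5, 9/4], [9/4, 145/64]]
first-kind symbols [ij,l] = (1/2)(d_i g_jl + d_j g_il - d_l g_ij): [uu,u] = E_u/2 = -99/16, [uu,v] = F_u - E_v/2 = 11, [uv,u] = E_v/2 = 81/32, [uv,v] = G_u/2 = -9/2, [vv,u] = F_v - G_u/2 = 0, [vv,v] = G_v/2 = 0
Gamma^u_ij = (G*[ij,u] - F*[ij,v])/(EG - F^2), Gamma^v_ij = (E*[ij,v] - F*[ij,u])/(EG - F^2)


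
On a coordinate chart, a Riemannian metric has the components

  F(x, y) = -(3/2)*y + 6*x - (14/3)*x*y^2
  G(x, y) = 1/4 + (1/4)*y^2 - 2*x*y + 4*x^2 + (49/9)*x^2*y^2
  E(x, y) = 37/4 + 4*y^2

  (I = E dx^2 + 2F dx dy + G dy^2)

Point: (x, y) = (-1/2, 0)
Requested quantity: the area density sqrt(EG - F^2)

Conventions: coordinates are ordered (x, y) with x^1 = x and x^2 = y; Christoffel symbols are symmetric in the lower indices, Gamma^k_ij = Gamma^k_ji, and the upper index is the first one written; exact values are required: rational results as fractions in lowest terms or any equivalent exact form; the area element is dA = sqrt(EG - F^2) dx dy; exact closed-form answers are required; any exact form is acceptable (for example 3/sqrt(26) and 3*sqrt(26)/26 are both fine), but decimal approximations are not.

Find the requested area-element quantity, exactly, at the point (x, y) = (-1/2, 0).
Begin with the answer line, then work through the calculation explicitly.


Answer: sqrt(EG - F^2) = sqrt(41)/4

E = 37/4, F = -3, G = 5/4; EG - F^2 = 41/16


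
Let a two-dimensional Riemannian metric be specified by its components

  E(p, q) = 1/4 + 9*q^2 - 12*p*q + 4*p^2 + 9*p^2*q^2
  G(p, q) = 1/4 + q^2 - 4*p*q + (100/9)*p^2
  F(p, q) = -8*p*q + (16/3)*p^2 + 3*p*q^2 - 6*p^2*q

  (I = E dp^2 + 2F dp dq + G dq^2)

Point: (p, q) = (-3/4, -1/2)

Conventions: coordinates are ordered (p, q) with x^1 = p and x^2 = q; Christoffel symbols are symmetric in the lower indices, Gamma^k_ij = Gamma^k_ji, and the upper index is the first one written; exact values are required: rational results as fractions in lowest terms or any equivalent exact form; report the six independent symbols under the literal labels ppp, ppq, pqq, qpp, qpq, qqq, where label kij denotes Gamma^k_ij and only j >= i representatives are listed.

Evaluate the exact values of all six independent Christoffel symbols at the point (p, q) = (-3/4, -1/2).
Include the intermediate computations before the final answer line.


E = 97/64, F = 9/8, G = 21/4 at the point
E_p = -27/8, E_q = -81/16, F_p = -31/4, F_q = 39/8, G_p = -44/3, G_q = 2
EG - F^2 = 1713/256;  g^inv = (256/1713) * [[21/4, -9/8], [-9/8, 97/64]]
first-kind symbols [ij,l] = (1/2)(d_i g_jl + d_j g_il - d_l g_ij): [pp,p] = E_p/2 = -27/16, [pp,q] = F_p - E_q/2 = -167/32, [pq,p] = E_q/2 = -81/32, [pq,q] = G_p/2 = -22/3, [qq,p] = F_q - G_p/2 = 293/24, [qq,q] = G_q/2 = 1
Gamma^p_ij = (G*[ij,p] - F*[ij,q])/(EG - F^2), Gamma^q_ij = (E*[ij,q] - F*[ij,p])/(EG - F^2)

Answer: Gamma_ppp = -255/571, Gamma_ppq = -430/571, Gamma_pqq = 16120/1713, Gamma_qpp = -12311/13704, Gamma_qpq = -6349/5139, Gamma_qqq = -3128/1713


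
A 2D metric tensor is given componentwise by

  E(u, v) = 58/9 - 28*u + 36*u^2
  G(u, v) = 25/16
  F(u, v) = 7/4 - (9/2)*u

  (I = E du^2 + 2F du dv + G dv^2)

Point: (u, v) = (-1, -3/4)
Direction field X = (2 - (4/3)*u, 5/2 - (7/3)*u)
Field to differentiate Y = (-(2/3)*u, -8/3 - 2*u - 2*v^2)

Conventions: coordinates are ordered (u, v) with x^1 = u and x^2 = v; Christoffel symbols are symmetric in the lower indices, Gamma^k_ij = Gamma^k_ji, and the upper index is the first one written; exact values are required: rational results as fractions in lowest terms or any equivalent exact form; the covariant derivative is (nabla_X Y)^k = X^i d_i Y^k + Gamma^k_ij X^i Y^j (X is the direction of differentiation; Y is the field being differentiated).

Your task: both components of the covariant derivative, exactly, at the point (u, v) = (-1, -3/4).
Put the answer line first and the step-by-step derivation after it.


Answer: (nabla_X Y)^u = -13940/3681, (nabla_X Y)^v = 94387/12270

E = 634/9, F = 25/4, G = 25/16 at the point
E_u = -100, E_v = 0, F_u = -9/2, F_v = 0, G_u = 0, G_v = 0
EG - F^2 = 10225/144;  g^inv = (144/10225) * [[25/16, -25/4], [-25/4, 634/9]]
first-kind symbols [ij,l] = (1/2)(d_i g_jl + d_j g_il - d_l g_ij): [uu,u] = E_u/2 = -50, [uu,v] = F_u - E_v/2 = -9/2, [uv,u] = E_v/2 = 0, [uv,v] = G_u/2 = 0, [vv,u] = F_v - G_u/2 = 0, [vv,v] = G_v/2 = 0
Gamma^u_ij = (G*[ij,u] - F*[ij,v])/(EG - F^2), Gamma^v_ij = (E*[ij,v] - F*[ij,u])/(EG - F^2)
Gamma_uuu = -288/409, Gamma_uuv = 0, Gamma_uvv = 0, Gamma_vuu = -648/10225, Gamma_vuv = 0, Gamma_vvv = 0
X = (10/3, 29/6), Y = (2/3, -43/24) at the point


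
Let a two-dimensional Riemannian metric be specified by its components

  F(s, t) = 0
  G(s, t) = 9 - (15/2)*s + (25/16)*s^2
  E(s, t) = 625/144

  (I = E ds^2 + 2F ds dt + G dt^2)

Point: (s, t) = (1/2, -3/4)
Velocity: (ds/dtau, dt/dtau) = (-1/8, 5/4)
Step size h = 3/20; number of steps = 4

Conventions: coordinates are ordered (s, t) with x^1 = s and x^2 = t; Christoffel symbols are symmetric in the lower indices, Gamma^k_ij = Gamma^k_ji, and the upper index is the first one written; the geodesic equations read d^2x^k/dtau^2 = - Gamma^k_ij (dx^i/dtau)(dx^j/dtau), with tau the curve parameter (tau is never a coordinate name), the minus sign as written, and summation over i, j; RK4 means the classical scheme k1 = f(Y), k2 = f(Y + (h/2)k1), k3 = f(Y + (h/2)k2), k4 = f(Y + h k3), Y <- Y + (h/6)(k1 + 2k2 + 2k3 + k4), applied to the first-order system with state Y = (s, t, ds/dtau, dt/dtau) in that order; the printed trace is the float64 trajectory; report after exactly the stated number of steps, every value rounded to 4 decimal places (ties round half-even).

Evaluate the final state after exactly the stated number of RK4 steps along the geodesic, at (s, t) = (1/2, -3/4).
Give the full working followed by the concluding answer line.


f(Y) = (ds/dtau, dt/dtau, -Gamma^s_ij Y'^i Y'^j, -Gamma^t_ij Y'^i Y'^j) with the Gammas evaluated at the stage position; h = 0.150000; intermediate values shown to 6 dp
step 0: s = 0.5000, t = -0.7500, ds/dtau = -0.1250, dt/dtau = 1.2500
step 1:
  k1: at (s, t) = (0.500000, -0.750000), (ds/dtau, dt/dtau) = (-0.125000, 1.250000); Gamma_sss = 0.000000, Gamma_sst = 0.000000, Gamma_stt = 0.684000, Gamma_tss = 0.000000, Gamma_tst = -0.526316, Gamma_ttt = 0.000000; k1 = (-0.125000, 1.250000, -1.068750, -0.164474)
  k2: at (s, t) = (0.490625, -0.656250), (ds/dtau, dt/dtau) = (-0.205156, 1.237664); Gamma_sss = 0.000000, Gamma_sst = 0.000000, Gamma_stt = 0.687375, Gamma_tss = 0.000000, Gamma_tst = -0.523732, Gamma_ttt = 0.000000; k2 = (-0.205156, 1.237664, -1.052930, -0.265966)
  k3: at (s, t) = (0.484613, -0.657175), (ds/dtau, dt/dtau) = (-0.203970, 1.230053); Gamma_sss = 0.000000, Gamma_sst = 0.000000, Gamma_stt = 0.689539, Gamma_tss = 0.000000, Gamma_tst = -0.522088, Gamma_ttt = 0.000000; k3 = (-0.203970, 1.230053, -1.043293, -0.261977)
  k4: at (s, t) = (0.469405, -0.565492), (ds/dtau, dt/dtau) = (-0.281494, 1.210703); Gamma_sss = 0.000000, Gamma_sst = 0.000000, Gamma_stt = 0.695014, Gamma_tss = 0.000000, Gamma_tst = -0.517975, Gamma_ttt = 0.000000; k4 = (-0.281494, 1.210703, -1.018754, -0.353058)
  Y <- Y + (h/6)(k1 + 2k2 + 2k3 + k4): s = 0.4694, t = -0.5651, ds/dtau = -0.2820, dt/dtau = 1.2107
step 2:
  k1: at (s, t) = (0.469381, -0.565097), (ds/dtau, dt/dtau) = (-0.281999, 1.210665); Gamma_sss = 0.000000, Gamma_sst = 0.000000, Gamma_stt = 0.695023, Gamma_tss = 0.000000, Gamma_tst = -0.517969, Gamma_ttt = 0.000000; k1 = (-0.281999, 1.210665, -1.018701, -0.353675)
  k2: at (s, t) = (0.448231, -0.474297), (ds/dtau, dt/dtau) = (-0.358401, 1.184139); Gamma_sss = 0.000000, Gamma_sst = 0.000000, Gamma_stt = 0.702637, Gamma_tss = 0.000000, Gamma_tst = -0.512356, Gamma_ttt = 0.000000; k2 = (-0.358401, 1.184139, -0.985227, -0.434885)
  k3: at (s, t) = (0.442501, -0.476286), (ds/dtau, dt/dtau) = (-0.355891, 1.178048); Gamma_sss = 0.000000, Gamma_sst = 0.000000, Gamma_stt = 0.704700, Gamma_tss = 0.000000, Gamma_tst = -0.510856, Gamma_ttt = 0.000000; k3 = (-0.355891, 1.178048, -0.977980, -0.428359)
  k4: at (s, t) = (0.415998, -0.388389), (ds/dtau, dt/dtau) = (-0.428696, 1.146411); Gamma_sss = 0.000000, Gamma_sst = 0.000000, Gamma_stt = 0.714241, Gamma_tss = 0.000000, Gamma_tst = -0.504032, Gamma_ttt = 0.000000; k4 = (-0.428696, 1.146411, -0.938696, -0.495424)
  Y <- Y + (h/6)(k1 + 2k2 + 2k3 + k4): s = 0.4159, t = -0.3881, ds/dtau = -0.4291, dt/dtau = 1.1463
step 3:
  k1: at (s, t) = (0.415899, -0.388060), (ds/dtau, dt/dtau) = (-0.429094, 1.146275); Gamma_sss = 0.000000, Gamma_sst = 0.000000, Gamma_stt = 0.714276, Gamma_tss = 0.000000, Gamma_tst = -0.504007, Gamma_ttt = 0.000000; k1 = (-0.429094, 1.146275, -0.938520, -0.495801)
  k2: at (s, t) = (0.383717, -0.302090), (ds/dtau, dt/dtau) = (-0.499483, 1.109090); Gamma_sss = 0.000000, Gamma_sst = 0.000000, Gamma_stt = 0.725862, Gamma_tss = 0.000000, Gamma_tst = -0.495962, Gamma_ttt = 0.000000; k2 = (-0.499483, 1.109090, -0.892868, -0.549498)
  k3: at (s, t) = (0.378438, -0.304879), (ds/dtau, dt/dtau) = (-0.496059, 1.105063); Gamma_sss = 0.000000, Gamma_sst = 0.000000, Gamma_stt = 0.727762, Gamma_tss = 0.000000, Gamma_tst = -0.494667, Gamma_ttt = 0.000000; k3 = (-0.496059, 1.105063, -0.888717, -0.542330)
  k4: at (s, t) = (0.341491, -0.222301), (ds/dtau, dt/dtau) = (-0.562402, 1.064925); Gamma_sss = 0.000000, Gamma_sst = 0.000000, Gamma_stt = 0.741063, Gamma_tss = 0.000000, Gamma_tst = -0.485788, Gamma_ttt = 0.000000; k4 = (-0.562402, 1.064925, -0.840415, -0.581893)
  Y <- Y + (h/6)(k1 + 2k2 + 2k3 + k4): s = 0.3413, t = -0.2221, ds/dtau = -0.5626, dt/dtau = 1.0647
step 4:
  k1: at (s, t) = (0.341335, -0.222073), (ds/dtau, dt/dtau) = (-0.562647, 1.064741); Gamma_sss = 0.000000, Gamma_sst = 0.000000, Gamma_stt = 0.741119, Gamma_tss = 0.000000, Gamma_tst = -0.485752, Gamma_ttt = 0.000000; k1 = (-0.562647, 1.064741, -0.840188, -0.582001)
  k2: at (s, t) = (0.299136, -0.142217), (ds/dtau, dt/dtau) = (-0.625661, 1.021091); Gamma_sss = 0.000000, Gamma_sst = 0.000000, Gamma_stt = 0.756311, Gamma_tss = 0.000000, Gamma_tst = -0.475995, Gamma_ttt = 0.000000; k2 = (-0.625661, 1.021091, -0.788550, -0.608185)
  k3: at (s, t) = (0.294410, -0.145491), (ds/dtau, dt/dtau) = (-0.621788, 1.019127); Gamma_sss = 0.000000, Gamma_sst = 0.000000, Gamma_stt = 0.758012, Gamma_tss = 0.000000, Gamma_tst = -0.474926, Gamma_ttt = 0.000000; k3 = (-0.621788, 1.019127, -0.787287, -0.601904)
  k4: at (s, t) = (0.248067, -0.069204), (ds/dtau, dt/dtau) = (-0.680740, 0.974456); Gamma_sss = 0.000000, Gamma_sst = 0.000000, Gamma_stt = 0.774696, Gamma_tss = 0.000000, Gamma_tst = -0.464698, Gamma_ttt = 0.000000; k4 = (-0.680740, 0.974456, -0.735623, -0.616516)
  Y <- Y + (h/6)(k1 + 2k2 + 2k3 + k4): s = 0.2479, t = -0.0691, ds/dtau = -0.6808, dt/dtau = 0.9743

Answer: s = 0.2479, t = -0.0691, ds/dtau = -0.6808, dt/dtau = 0.9743


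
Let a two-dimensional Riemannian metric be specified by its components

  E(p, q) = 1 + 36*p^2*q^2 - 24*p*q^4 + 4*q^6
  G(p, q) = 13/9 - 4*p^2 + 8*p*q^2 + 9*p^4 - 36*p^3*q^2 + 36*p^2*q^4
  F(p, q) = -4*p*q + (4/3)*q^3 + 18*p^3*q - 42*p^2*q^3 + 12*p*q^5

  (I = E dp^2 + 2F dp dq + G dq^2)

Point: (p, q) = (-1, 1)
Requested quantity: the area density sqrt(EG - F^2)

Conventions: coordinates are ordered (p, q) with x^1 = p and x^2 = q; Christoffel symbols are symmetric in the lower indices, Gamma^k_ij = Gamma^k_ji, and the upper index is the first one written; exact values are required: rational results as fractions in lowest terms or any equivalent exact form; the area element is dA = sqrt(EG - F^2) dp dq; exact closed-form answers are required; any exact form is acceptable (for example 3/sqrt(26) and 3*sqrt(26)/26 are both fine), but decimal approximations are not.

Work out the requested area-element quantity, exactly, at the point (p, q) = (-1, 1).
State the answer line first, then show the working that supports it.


Answer: sqrt(EG - F^2) = 11*sqrt(10)/3

E = 65, F = -200/3, G = 634/9; EG - F^2 = 1210/9


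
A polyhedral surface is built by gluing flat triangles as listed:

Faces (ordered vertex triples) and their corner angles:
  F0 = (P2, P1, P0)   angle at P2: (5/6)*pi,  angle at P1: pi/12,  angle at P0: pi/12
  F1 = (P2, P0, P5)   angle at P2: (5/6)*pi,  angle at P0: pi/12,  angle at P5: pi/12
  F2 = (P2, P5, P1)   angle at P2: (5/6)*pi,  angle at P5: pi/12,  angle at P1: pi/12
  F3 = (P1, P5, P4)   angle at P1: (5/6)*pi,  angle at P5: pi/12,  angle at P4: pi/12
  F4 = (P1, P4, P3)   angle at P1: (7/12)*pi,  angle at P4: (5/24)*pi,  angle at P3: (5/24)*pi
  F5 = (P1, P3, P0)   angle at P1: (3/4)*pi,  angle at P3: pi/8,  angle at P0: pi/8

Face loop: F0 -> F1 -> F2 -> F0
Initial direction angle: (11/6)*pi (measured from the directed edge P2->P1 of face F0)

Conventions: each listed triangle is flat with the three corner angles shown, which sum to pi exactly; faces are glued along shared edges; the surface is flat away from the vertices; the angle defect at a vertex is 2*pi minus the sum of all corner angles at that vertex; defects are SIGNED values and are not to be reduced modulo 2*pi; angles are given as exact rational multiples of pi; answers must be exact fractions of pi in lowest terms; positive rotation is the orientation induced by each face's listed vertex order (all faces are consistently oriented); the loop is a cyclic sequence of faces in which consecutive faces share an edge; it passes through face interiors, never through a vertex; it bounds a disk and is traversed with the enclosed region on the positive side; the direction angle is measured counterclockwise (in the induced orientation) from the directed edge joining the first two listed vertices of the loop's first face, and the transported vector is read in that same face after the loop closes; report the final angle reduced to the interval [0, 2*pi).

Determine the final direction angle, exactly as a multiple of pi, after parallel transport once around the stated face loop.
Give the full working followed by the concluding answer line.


enclosed vertex P2: corner angles sum to (5/2)*pi, defect = 2*pi - (5/2)*pi = -pi/2
the final direction is the initial angle plus the enclosed defects, taken mod 2*pi in the induced orientation
final angle = (11/6)*pi - pi/2 = (4/3)*pi (mod 2*pi)

Answer: final direction angle = (4/3)*pi


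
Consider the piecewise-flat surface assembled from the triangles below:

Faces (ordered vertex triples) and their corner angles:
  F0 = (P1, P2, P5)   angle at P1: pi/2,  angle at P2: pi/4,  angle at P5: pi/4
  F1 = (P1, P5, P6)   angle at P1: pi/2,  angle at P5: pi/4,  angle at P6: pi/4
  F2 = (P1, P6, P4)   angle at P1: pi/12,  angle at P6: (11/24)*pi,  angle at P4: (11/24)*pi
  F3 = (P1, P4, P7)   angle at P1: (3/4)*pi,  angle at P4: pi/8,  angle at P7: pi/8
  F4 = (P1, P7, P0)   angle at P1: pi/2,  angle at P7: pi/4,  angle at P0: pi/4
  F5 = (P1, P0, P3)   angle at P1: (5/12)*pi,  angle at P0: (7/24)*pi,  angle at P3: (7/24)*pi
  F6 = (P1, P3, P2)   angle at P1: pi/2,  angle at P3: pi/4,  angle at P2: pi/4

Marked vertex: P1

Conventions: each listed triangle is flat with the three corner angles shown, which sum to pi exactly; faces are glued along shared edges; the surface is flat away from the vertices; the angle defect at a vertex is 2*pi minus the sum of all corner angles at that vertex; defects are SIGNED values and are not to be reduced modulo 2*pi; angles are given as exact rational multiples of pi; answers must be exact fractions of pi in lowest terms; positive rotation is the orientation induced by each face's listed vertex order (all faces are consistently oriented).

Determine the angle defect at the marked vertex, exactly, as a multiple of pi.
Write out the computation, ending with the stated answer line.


Sum of corner angles at P1: (13/4)*pi
defect = 2*pi - (13/4)*pi

Answer: defect(P1) = (-5/4)*pi


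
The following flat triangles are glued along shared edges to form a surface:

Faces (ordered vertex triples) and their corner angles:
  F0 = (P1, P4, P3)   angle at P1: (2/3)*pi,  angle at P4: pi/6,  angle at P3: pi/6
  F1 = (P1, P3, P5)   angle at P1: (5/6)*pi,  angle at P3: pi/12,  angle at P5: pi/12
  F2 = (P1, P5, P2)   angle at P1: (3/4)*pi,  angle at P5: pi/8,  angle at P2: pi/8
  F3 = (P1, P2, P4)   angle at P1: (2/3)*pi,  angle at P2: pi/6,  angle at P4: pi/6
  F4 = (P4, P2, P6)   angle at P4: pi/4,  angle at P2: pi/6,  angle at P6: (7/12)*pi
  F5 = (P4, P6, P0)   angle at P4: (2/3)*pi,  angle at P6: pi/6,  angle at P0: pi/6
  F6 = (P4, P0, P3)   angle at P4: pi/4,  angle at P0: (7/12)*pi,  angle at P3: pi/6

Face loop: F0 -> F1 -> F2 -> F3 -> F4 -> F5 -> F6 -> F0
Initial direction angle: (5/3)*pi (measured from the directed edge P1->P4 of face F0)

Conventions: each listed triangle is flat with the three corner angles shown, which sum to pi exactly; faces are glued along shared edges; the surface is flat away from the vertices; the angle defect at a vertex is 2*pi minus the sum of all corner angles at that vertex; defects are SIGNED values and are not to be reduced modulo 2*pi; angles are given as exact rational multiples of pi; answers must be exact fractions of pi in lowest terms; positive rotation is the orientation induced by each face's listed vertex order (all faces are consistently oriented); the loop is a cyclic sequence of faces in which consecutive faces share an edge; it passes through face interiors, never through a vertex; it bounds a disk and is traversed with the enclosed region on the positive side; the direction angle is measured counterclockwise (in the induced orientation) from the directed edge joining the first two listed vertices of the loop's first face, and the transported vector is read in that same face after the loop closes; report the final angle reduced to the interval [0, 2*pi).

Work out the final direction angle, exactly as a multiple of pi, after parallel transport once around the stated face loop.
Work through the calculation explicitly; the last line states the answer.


enclosed vertex P1: corner angles sum to (35/12)*pi, defect = 2*pi - (35/12)*pi = (-11/12)*pi
enclosed vertex P4: corner angles sum to (3/2)*pi, defect = 2*pi - (3/2)*pi = pi/2
transport around the loop rotates by the sum of enclosed defects; add to the initial angle mod 2*pi
final angle = (5/3)*pi - (5/12)*pi = (5/4)*pi (mod 2*pi)

Answer: final direction angle = (5/4)*pi


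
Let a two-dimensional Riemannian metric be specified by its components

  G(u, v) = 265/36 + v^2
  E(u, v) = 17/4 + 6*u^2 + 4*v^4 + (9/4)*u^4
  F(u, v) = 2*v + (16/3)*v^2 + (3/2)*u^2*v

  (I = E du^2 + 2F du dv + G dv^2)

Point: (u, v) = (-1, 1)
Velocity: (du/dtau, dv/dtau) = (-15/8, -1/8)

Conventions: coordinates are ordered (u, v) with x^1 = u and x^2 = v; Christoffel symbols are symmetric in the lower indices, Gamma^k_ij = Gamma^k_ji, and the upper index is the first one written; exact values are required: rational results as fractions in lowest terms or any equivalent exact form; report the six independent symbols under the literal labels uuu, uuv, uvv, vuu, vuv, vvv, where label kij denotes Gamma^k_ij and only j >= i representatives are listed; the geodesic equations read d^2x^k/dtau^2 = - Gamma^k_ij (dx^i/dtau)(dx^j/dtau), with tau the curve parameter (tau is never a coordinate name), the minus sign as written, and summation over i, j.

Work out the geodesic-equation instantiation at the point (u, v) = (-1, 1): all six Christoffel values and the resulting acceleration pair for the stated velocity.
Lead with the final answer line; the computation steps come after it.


Answer: Gamma_uuu = 135/863, Gamma_uuv = 4816/4315, Gamma_uvv = 23677/12945, Gamma_vuu = -1278/863, Gamma_vuv = -5088/4315, Gamma_vvv = -7822/4315; accelerations (d^2u/dtau^2, d^2v/dtau^2) = (-456371/414240, 399553/69040)

E = 33/2, F = 53/6, G = 301/36 at the point
E_u = -21, E_v = 16, F_u = -3, F_v = 85/6, G_u = 0, G_v = 2
EG - F^2 = 4315/72;  g^inv = (72/4315) * [[301/36, -53/6], [-53/6, 33/2]]
first-kind symbols [ij,l] = (1/2)(d_i g_jl + d_j g_il - d_l g_ij): [uu,u] = E_u/2 = -21/2, [uu,v] = F_u - E_v/2 = -11, [uv,u] = E_v/2 = 8, [uv,v] = G_u/2 = 0, [vv,u] = F_v - G_u/2 = 85/6, [vv,v] = G_v/2 = 1
Gamma^u_ij = (G*[ij,u] - F*[ij,v])/(EG - F^2), Gamma^v_ij = (E*[ij,v] - F*[ij,u])/(EG - F^2)
Gamma_uuu = 135/863, Gamma_uuv = 4816/4315, Gamma_uvv = 23677/12945, Gamma_vuu = -1278/863, Gamma_vuv = -5088/4315, Gamma_vvv = -7822/4315
d^2u/dtau^2 = -(Gamma_uuu*(-15/8)^2 + 2*Gamma_uuv*(-15/8)*(-1/8) + Gamma_uvv*(-1/8)^2) = -456371/414240
d^2v/dtau^2 = -(Gamma_vuu*(-15/8)^2 + 2*Gamma_vuv*(-15/8)*(-1/8) + Gamma_vvv*(-1/8)^2) = 399553/69040


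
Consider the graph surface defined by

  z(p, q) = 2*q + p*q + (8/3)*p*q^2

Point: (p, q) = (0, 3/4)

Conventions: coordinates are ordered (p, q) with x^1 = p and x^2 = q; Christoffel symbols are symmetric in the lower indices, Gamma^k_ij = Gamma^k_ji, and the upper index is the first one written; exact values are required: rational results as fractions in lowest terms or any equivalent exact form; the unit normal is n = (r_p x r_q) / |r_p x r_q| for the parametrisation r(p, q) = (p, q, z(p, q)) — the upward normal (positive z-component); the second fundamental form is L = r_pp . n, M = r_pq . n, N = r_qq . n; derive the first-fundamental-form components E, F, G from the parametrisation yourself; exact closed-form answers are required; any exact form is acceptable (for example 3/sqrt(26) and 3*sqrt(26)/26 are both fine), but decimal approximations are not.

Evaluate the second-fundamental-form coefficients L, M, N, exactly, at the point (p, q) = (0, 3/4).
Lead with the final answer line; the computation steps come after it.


Answer: L = 0, M = 20*sqrt(161)/161, N = 0

z_p = 9/4, z_q = 2, z_pp = 0, z_pq = 5, z_qq = 0
E = 97/16, F = 9/2, G = 5; answer radicand W^2 = 161/16
unnormalised second-form numerators: l = 0, m = 5, n = 0; L = l/sqrt(161/16), and similarly M = m/sqrt(W^2), N = n/sqrt(W^2)


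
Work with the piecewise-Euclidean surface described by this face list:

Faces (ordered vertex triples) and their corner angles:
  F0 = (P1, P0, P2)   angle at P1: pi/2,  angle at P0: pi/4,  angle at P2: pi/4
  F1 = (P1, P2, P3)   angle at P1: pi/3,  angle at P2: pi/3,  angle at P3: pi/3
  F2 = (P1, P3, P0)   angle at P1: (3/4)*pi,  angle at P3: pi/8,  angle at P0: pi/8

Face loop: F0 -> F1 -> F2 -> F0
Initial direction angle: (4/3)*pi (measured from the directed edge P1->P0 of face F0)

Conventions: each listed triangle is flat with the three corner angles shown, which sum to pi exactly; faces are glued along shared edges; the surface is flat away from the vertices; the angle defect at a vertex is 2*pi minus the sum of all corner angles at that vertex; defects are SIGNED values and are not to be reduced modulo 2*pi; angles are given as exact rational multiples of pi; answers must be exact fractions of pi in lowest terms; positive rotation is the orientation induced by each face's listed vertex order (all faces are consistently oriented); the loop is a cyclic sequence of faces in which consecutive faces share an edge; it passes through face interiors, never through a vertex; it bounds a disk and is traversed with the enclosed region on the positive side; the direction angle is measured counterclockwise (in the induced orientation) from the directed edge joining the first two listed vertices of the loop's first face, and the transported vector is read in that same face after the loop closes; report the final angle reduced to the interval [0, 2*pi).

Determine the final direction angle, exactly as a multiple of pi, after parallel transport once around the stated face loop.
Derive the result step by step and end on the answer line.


enclosed vertex P1: corner angles sum to (19/12)*pi, defect = 2*pi - (19/12)*pi = (5/12)*pi
adding the enclosed defects to the starting angle (mod 2*pi, induced orientation) gives the holonomy
final angle = (4/3)*pi + (5/12)*pi = (7/4)*pi (mod 2*pi)

Answer: final direction angle = (7/4)*pi


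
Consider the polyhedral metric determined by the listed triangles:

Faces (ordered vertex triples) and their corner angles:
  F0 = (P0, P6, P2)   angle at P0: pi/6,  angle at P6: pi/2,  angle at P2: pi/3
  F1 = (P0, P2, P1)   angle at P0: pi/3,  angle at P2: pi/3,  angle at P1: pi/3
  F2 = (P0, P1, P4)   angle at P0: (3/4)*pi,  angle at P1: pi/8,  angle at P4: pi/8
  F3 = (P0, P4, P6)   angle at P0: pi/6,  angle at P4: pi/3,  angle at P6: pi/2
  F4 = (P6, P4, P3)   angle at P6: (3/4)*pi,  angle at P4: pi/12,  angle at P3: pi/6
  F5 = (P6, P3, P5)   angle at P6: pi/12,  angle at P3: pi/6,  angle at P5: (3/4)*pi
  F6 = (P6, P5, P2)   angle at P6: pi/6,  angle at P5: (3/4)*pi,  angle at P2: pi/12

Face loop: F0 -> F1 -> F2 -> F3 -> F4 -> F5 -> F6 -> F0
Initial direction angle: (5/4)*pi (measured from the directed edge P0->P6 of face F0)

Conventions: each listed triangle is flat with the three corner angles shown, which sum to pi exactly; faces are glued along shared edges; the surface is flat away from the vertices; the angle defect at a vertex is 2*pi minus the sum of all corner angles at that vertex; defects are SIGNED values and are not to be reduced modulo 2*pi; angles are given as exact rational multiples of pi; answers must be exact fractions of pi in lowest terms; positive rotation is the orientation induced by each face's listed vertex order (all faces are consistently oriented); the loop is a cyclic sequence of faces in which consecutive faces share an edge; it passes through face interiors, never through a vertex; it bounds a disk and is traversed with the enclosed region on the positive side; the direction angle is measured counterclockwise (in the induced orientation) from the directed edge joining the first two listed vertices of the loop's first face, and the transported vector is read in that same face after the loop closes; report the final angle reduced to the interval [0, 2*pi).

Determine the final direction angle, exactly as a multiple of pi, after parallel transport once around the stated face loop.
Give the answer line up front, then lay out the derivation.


Answer: final direction angle = (11/6)*pi

enclosed vertex P0: corner angles sum to (17/12)*pi, defect = 2*pi - (17/12)*pi = (7/12)*pi
enclosed vertex P6: corner angles sum to 2*pi, defect = 2*pi - 2*pi = 0
holonomy = initial angle + sum of enclosed defects (mod 2*pi), positive in the induced orientation
final angle = (5/4)*pi + (7/12)*pi = (11/6)*pi (mod 2*pi)


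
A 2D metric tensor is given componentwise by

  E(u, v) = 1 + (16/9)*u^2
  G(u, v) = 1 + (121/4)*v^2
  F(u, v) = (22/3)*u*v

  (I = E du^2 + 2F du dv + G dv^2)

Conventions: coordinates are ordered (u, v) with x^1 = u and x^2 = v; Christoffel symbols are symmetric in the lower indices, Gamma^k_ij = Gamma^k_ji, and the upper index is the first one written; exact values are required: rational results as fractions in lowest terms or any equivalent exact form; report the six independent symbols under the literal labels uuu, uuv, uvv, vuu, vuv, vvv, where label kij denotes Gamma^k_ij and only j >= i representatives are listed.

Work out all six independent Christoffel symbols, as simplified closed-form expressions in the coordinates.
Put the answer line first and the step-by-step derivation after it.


Answer: Gamma_uuu = 64*u/(64*u^2 + 1089*v^2 + 36), Gamma_uuv = 0, Gamma_uvv = 264*u/(64*u^2 + 1089*v^2 + 36), Gamma_vuu = 264*v/(64*u^2 + 1089*v^2 + 36), Gamma_vuv = 0, Gamma_vvv = 1089*v/(64*u^2 + 1089*v^2 + 36)

E = 1 + (16/9)*u^2; F = (22/3)*u*v; G = 1 + (121/4)*v^2
Gamma^k_ij = (1/2) g^{kl} (d_i g_jl + d_j g_il - d_l g_ij), with g^inv = (1/(EG-F^2)) [[G, -F], [-F, E]]
first partials: E_u = (32/9)*u, E_v = 0, F_u = (22/3)*v, F_v = (22/3)*u, G_u = 0, G_v = (121/2)*v
D = EG - F^2 = 1 + (121/4)*v^2 + (16/9)*u^2
expanded: Gamma^u_uu = (G E_u - 2F F_u + F E_v)/(2D), Gamma^u_uv = (G E_v - F G_u)/(2D), Gamma^u_vv = (2G F_v - G G_u - F G_v)/(2D), Gamma^v_uu = (2E F_u - E E_v - F E_u)/(2D), Gamma^v_uv = (E G_u - F E_v)/(2D), Gamma^v_vv = (E G_v - 2F F_v + F G_u)/(2D); substitute and cancel common factors


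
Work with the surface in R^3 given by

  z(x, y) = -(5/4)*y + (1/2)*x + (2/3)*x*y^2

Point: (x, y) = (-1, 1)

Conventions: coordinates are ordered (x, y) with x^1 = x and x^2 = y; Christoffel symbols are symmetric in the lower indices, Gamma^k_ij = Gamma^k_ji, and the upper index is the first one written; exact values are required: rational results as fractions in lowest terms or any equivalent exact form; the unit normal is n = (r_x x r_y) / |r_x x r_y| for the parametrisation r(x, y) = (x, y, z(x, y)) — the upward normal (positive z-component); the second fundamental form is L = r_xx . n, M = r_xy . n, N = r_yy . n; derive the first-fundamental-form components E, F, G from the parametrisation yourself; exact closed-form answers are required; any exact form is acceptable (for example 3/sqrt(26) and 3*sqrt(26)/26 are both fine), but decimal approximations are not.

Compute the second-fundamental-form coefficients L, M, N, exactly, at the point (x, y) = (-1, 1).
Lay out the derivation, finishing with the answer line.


z_x = 7/6, z_y = -31/12, z_xx = 0, z_xy = 4/3, z_yy = -4/3
E = 85/36, F = -217/72, G = 1105/144; answer radicand W^2 = 1301/144
unnormalised second-form numerators: l = 0, m = 4/3, n = -4/3; L = l/sqrt(1301/144), and similarly M = m/sqrt(W^2), N = n/sqrt(W^2)

Answer: L = 0, M = 16*sqrt(1301)/1301, N = -16*sqrt(1301)/1301
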